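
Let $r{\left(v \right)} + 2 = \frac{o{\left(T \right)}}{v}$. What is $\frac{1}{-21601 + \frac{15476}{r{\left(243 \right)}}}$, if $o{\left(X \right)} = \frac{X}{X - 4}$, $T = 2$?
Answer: $- \frac{487}{14280355} \approx -3.4103 \cdot 10^{-5}$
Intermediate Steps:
$o{\left(X \right)} = \frac{X}{-4 + X}$ ($o{\left(X \right)} = \frac{X}{X - 4} = \frac{X}{-4 + X}$)
$r{\left(v \right)} = -2 - \frac{1}{v}$ ($r{\left(v \right)} = -2 + \frac{2 \frac{1}{-4 + 2}}{v} = -2 + \frac{2 \frac{1}{-2}}{v} = -2 + \frac{2 \left(- \frac{1}{2}\right)}{v} = -2 - \frac{1}{v}$)
$\frac{1}{-21601 + \frac{15476}{r{\left(243 \right)}}} = \frac{1}{-21601 + \frac{15476}{-2 - \frac{1}{243}}} = \frac{1}{-21601 + \frac{15476}{- \frac{487}{243}}} = \frac{1}{-21601 + 15476 \left(- \frac{243}{487}\right)} = \frac{1}{-21601 - \frac{3760668}{487}} = \frac{1}{- \frac{14280355}{487}} = - \frac{487}{14280355}$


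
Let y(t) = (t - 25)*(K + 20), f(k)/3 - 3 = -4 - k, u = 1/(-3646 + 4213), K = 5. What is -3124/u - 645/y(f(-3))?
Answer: -168274131/95 ≈ -1.7713e+6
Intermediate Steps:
u = 1/567 ≈ 0.0017637
f(k) = -3 - 3*k (f(k) = 9 + 3*(-4 - k) = 9 + (-12 - 3*k) = -3 - 3*k)
y(t) = -625 + 25*t (y(t) = (t - 25)*(5 + 20) = (-25 + t)*25 = -625 + 25*t)
-3124/u - 645/y(f(-3)) = -3124/1/567 - 645/(-625 + 25*(-3 - 3*(-3))) = -3124*567 - 645/(-625 + 25*(-3 + 9)) = -1771308 - 645/(-625 + 25*6) = -1771308 - 645/(-625 + 150) = -1771308 - 645/(-475) = -1771308 - 645*(-1/475) = -1771308 + 129/95 = -168274131/95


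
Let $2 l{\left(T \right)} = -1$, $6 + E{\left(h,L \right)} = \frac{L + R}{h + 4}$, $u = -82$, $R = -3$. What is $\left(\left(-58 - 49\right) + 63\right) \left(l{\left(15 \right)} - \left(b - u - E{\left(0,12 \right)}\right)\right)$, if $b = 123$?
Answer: $9207$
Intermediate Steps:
$E{\left(h,L \right)} = -6 + \frac{-3 + L}{4 + h}$ ($E{\left(h,L \right)} = -6 + \frac{L - 3}{h + 4} = -6 + \frac{-3 + L}{4 + h}$)
$l{\left(T \right)} = - \frac{1}{2}$ ($l{\left(T \right)} = \frac{1}{2} \left(-1\right) = - \frac{1}{2}$)
$\left(\left(-58 - 49\right) + 63\right) \left(l{\left(15 \right)} - \left(b - u - E{\left(0,12 \right)}\right)\right) = \left(\left(-58 - 49\right) + 63\right) \left(- \frac{1}{2} - \left(205 - \frac{-27 + 12 - 0}{4 + 0}\right)\right) = \left(-107 + 63\right) \left(- \frac{1}{2} - \left(205 - \frac{-27 + 12 + 0}{4}\right)\right) = - 44 \left(- \frac{1}{2} - \left(205 - \frac{1}{4} \left(-15\right)\right)\right) = - 44 \left(- \frac{1}{2} - \left(205 + \frac{15}{4}\right)\right) = - 44 \left(- \frac{1}{2} - \frac{835}{4}\right) = \left(-44\right) \left(- \frac{837}{4}\right) = 9207$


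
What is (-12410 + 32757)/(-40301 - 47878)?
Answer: -20347/88179 ≈ -0.23075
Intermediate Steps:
(-12410 + 32757)/(-40301 - 47878) = 20347/(-88179) = 20347*(-1/88179) = -20347/88179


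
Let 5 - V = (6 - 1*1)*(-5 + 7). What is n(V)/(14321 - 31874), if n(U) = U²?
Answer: -25/17553 ≈ -0.0014243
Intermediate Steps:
V = -5 (V = 5 - (6 - 1*1)*(-5 + 7) = 5 - (6 - 1)*2 = 5 - 5*2 = 5 - 1*10 = 5 - 10 = -5)
n(V)/(14321 - 31874) = (-5)²/(14321 - 31874) = 25/(-17553) = 25*(-1/17553) = -25/17553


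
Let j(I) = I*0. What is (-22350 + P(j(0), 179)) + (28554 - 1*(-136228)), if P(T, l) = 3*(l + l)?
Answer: 143506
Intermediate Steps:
j(I) = 0
P(T, l) = 6*l (P(T, l) = 3*(2*l) = 6*l)
(-22350 + P(j(0), 179)) + (28554 - 1*(-136228)) = (-22350 + 6*179) + (28554 - 1*(-136228)) = (-22350 + 1074) + (28554 + 136228) = -21276 + 164782 = 143506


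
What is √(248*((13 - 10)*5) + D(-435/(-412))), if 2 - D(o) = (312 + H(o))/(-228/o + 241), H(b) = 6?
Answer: 6*√151104947/1211 ≈ 60.904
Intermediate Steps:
D(o) = 2 - 318/(241 - 228/o) (D(o) = 2 - (312 + 6)/(-228/o + 241) = 2 - 318/(241 - 228/o))
√(248*((13 - 10)*5) + D(-435/(-412))) = √(248*((13 - 10)*5) + 4*(-114 + 41*(-435/(-412)))/(-228 + 241*(-435/(-412)))) = √(248*(3*5) + 4*(-114 + 41*(-435*(-1/412)))/(-228 + 241*(-435*(-1/412)))) = √(248*15 + 4*(-114 + 41*(435/412))/(-228 + 241*(435/412))) = √(3720 + 4*(-114 + 17835/412)/(-228 + 104835/412)) = √(3720 + 4*(-29133/412)/(10899/412)) = √(3720 + 4*(412/10899)*(-29133/412)) = √(3720 - 12948/1211) = √(4491972/1211) = 6*√151104947/1211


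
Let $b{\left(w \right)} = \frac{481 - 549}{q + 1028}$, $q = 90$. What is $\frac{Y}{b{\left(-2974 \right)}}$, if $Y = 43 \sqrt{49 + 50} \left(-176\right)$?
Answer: $\frac{6345768 \sqrt{11}}{17} \approx 1.238 \cdot 10^{6}$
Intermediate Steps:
$Y = - 22704 \sqrt{11}$ ($Y = 43 \sqrt{99} \left(-176\right) = 43 \cdot 3 \sqrt{11} \left(-176\right) = 129 \sqrt{11} \left(-176\right) = - 22704 \sqrt{11} \approx -75301.0$)
$b{\left(w \right)} = - \frac{34}{559}$ ($b{\left(w \right)} = \frac{481 - 549}{90 + 1028} = - \frac{68}{1118} = \left(-68\right) \frac{1}{1118} = - \frac{34}{559}$)
$\frac{Y}{b{\left(-2974 \right)}} = \frac{\left(-22704\right) \sqrt{11}}{- \frac{34}{559}} = - 22704 \sqrt{11} \left(- \frac{559}{34}\right) = \frac{6345768 \sqrt{11}}{17}$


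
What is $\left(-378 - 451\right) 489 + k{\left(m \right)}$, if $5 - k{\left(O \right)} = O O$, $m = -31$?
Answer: $-406337$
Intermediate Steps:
$k{\left(O \right)} = 5 - O^{2}$ ($k{\left(O \right)} = 5 - O O = 5 - O^{2}$)
$\left(-378 - 451\right) 489 + k{\left(m \right)} = \left(-378 - 451\right) 489 + \left(5 - \left(-31\right)^{2}\right) = \left(-378 - 451\right) 489 + \left(5 - 961\right) = \left(-829\right) 489 + \left(5 - 961\right) = -405381 - 956 = -406337$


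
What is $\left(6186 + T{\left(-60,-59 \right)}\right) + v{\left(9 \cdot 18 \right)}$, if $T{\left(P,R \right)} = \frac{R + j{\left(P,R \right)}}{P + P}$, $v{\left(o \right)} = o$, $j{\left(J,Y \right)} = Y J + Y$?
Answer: $\frac{379169}{60} \approx 6319.5$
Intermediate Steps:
$j{\left(J,Y \right)} = Y + J Y$ ($j{\left(J,Y \right)} = J Y + Y = Y + J Y$)
$T{\left(P,R \right)} = \frac{R + R \left(1 + P\right)}{2 P}$ ($T{\left(P,R \right)} = \frac{R + R \left(1 + P\right)}{P + P} = \frac{R + R \left(1 + P\right)}{2 P}$)
$\left(6186 + T{\left(-60,-59 \right)}\right) + v{\left(9 \cdot 18 \right)} = \left(6186 - \left(\frac{59}{2} + \frac{59}{-60}\right)\right) + 9 \cdot 18 = \left(6186 - \frac{1711}{60}\right) + 162 = \frac{369449}{60} + 162 = \frac{379169}{60}$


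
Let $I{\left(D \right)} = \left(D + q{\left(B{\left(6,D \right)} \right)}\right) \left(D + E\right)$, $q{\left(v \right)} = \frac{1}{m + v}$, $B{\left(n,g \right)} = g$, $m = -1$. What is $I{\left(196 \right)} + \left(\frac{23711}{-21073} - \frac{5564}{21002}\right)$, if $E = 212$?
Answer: $\frac{88480400125291}{1106437865} \approx 79969.0$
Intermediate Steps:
$q{\left(v \right)} = \frac{1}{-1 + v}$
$I{\left(D \right)} = \left(212 + D\right) \left(D + \frac{1}{-1 + D}\right)$ ($I{\left(D \right)} = \left(D + \frac{1}{-1 + D}\right) \left(D + 212\right) = \left(D + \frac{1}{-1 + D}\right) \left(212 + D\right) = \left(212 + D\right) \left(D + \frac{1}{-1 + D}\right)$)
$I{\left(196 \right)} + \left(\frac{23711}{-21073} - \frac{5564}{21002}\right) = \frac{212 + 196 + 196 \left(-1 + 196\right) \left(212 + 196\right)}{-1 + 196} + \left(\frac{23711}{-21073} - \frac{5564}{21002}\right) = \frac{212 + 196 + 196 \cdot 195 \cdot 408}{195} + \left(23711 \left(- \frac{1}{21073}\right) - \frac{2782}{10501}\right) = \frac{212 + 196 + 15593760}{195} - \frac{307614297}{221287573} = \frac{1}{195} \cdot 15594168 - \frac{307614297}{221287573} = \frac{5198056}{65} - \frac{307614297}{221287573} = \frac{88480400125291}{1106437865}$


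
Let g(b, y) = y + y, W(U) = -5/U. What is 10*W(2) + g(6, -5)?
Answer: -35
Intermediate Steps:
g(b, y) = 2*y
10*W(2) + g(6, -5) = 10*(-5/2) + 2*(-5) = 10*(-5*½) - 10 = 10*(-5/2) - 10 = -25 - 10 = -35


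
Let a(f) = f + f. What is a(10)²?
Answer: 400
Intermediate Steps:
a(f) = 2*f
a(10)² = (2*10)² = 20² = 400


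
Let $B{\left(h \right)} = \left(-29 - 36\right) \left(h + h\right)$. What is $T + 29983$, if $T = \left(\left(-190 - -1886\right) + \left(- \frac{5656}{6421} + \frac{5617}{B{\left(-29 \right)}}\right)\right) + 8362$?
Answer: $\frac{969294037607}{24207170} \approx 40042.0$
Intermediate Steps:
$B{\left(h \right)} = - 130 h$ ($B{\left(h \right)} = - 65 \cdot 2 h = - 130 h$)
$T = \frac{243490459497}{24207170}$ ($T = \left(\left(-190 - -1886\right) + \left(- \frac{5656}{6421} + \frac{5617}{\left(-130\right) \left(-29\right)}\right)\right) + 8362 = \left(\left(-190 + 1886\right) + \left(\left(-5656\right) \frac{1}{6421} + \frac{5617}{3770}\right)\right) + 8362 = \left(1696 + \left(- \frac{5656}{6421} + 5617 \cdot \frac{1}{3770}\right)\right) + 8362 = \left(1696 + \left(- \frac{5656}{6421} + \frac{5617}{3770}\right)\right) + 8362 = \left(1696 + \frac{14743637}{24207170}\right) + 8362 = \frac{41070103957}{24207170} + 8362 = \frac{243490459497}{24207170} \approx 10059.0$)
$T + 29983 = \frac{243490459497}{24207170} + 29983 = \frac{969294037607}{24207170}$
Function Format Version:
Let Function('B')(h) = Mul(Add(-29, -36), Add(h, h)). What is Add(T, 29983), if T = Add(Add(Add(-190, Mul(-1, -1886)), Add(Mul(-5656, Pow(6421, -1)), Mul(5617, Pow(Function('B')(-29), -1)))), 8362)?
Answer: Rational(969294037607, 24207170) ≈ 40042.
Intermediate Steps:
Function('B')(h) = Mul(-130, h) (Function('B')(h) = Mul(-65, Mul(2, h)) = Mul(-130, h))
T = Rational(243490459497, 24207170) (T = Add(Add(Add(-190, Mul(-1, -1886)), Add(Mul(-5656, Pow(6421, -1)), Mul(5617, Pow(Mul(-130, -29), -1)))), 8362) = Add(Add(Add(-190, 1886), Add(Mul(-5656, Rational(1, 6421)), Mul(5617, Pow(3770, -1)))), 8362) = Add(Add(1696, Add(Rational(-5656, 6421), Mul(5617, Rational(1, 3770)))), 8362) = Add(Add(1696, Add(Rational(-5656, 6421), Rational(5617, 3770))), 8362) = Add(Add(1696, Rational(14743637, 24207170)), 8362) = Add(Rational(41070103957, 24207170), 8362) = Rational(243490459497, 24207170) ≈ 10059.)
Add(T, 29983) = Add(Rational(243490459497, 24207170), 29983) = Rational(969294037607, 24207170)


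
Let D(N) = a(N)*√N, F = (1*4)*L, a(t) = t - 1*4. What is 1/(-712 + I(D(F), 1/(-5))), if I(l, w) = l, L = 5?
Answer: -89/62728 - √5/15682 ≈ -0.0015614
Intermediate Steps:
a(t) = -4 + t (a(t) = t - 4 = -4 + t)
F = 20 (F = (1*4)*5 = 4*5 = 20)
D(N) = √N*(-4 + N) (D(N) = (-4 + N)*√N = √N*(-4 + N))
1/(-712 + I(D(F), 1/(-5))) = 1/(-712 + √20*(-4 + 20)) = 1/(-712 + (2*√5)*16) = 1/(-712 + 32*√5)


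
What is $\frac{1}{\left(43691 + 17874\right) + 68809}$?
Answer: $\frac{1}{130374} \approx 7.6702 \cdot 10^{-6}$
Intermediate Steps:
$\frac{1}{\left(43691 + 17874\right) + 68809} = \frac{1}{61565 + 68809} = \frac{1}{130374}$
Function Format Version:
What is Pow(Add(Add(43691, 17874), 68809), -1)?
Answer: Rational(1, 130374) ≈ 7.6702e-6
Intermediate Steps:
Pow(Add(Add(43691, 17874), 68809), -1) = Pow(Add(61565, 68809), -1) = Pow(130374, -1) = Rational(1, 130374)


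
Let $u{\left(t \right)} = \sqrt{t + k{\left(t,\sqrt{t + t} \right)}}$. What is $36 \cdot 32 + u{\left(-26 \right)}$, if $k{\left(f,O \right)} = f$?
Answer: $1152 + 2 i \sqrt{13} \approx 1152.0 + 7.2111 i$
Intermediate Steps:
$u{\left(t \right)} = \sqrt{2} \sqrt{t}$ ($u{\left(t \right)} = \sqrt{t + t} = \sqrt{2 t} = \sqrt{2} \sqrt{t}$)
$36 \cdot 32 + u{\left(-26 \right)} = 36 \cdot 32 + \sqrt{2} \sqrt{-26} = 1152 + \sqrt{2} i \sqrt{26} = 1152 + 2 i \sqrt{13}$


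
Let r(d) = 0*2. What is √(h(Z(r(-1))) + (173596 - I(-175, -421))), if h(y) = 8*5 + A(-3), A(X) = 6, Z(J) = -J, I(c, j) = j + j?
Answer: 2*√43621 ≈ 417.71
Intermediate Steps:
I(c, j) = 2*j
r(d) = 0
h(y) = 46 (h(y) = 8*5 + 6 = 40 + 6 = 46)
√(h(Z(r(-1))) + (173596 - I(-175, -421))) = √(46 + (173596 - 2*(-421))) = √(46 + (173596 - 1*(-842))) = √(46 + (173596 + 842)) = √(46 + 174438) = √174484 = 2*√43621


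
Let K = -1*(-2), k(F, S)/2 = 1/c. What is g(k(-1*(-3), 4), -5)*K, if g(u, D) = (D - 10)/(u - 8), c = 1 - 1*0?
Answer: 5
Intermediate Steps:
c = 1 (c = 1 + 0 = 1)
k(F, S) = 2 (k(F, S) = 2*(1/1) = 2*(1*1) = 2*1 = 2)
g(u, D) = (-10 + D)/(-8 + u)
K = 2
g(k(-1*(-3), 4), -5)*K = ((-10 - 5)/(-8 + 2))*2 = (-15/(-6))*2 = -1/6*(-15)*2 = (5/2)*2 = 5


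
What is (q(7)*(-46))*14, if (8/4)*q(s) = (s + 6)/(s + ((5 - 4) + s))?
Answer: -4186/15 ≈ -279.07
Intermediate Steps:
q(s) = (6 + s)/(2*(1 + 2*s)) (q(s) = ((s + 6)/(s + ((5 - 4) + s)))/2 = ((6 + s)/(s + (1 + s)))/2 = ((6 + s)/(1 + 2*s))/2 = (6 + s)/(2*(1 + 2*s)))
(q(7)*(-46))*14 = (((6 + 7)/(2*(1 + 2*7)))*(-46))*14 = (((1/2)*13/(1 + 14))*(-46))*14 = (((1/2)*13/15)*(-46))*14 = (((1/2)*(1/15)*13)*(-46))*14 = ((13/30)*(-46))*14 = -299/15*14 = -4186/15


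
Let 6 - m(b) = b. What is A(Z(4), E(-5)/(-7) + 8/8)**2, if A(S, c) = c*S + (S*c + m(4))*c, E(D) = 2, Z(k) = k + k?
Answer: 302500/2401 ≈ 125.99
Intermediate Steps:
Z(k) = 2*k
m(b) = 6 - b
A(S, c) = S*c + c*(2 + S*c) (A(S, c) = c*S + (S*c + (6 - 1*4))*c = S*c + (S*c + (6 - 4))*c = S*c + (S*c + 2)*c = S*c + (2 + S*c)*c = S*c + c*(2 + S*c))
A(Z(4), E(-5)/(-7) + 8/8)**2 = ((2/(-7) + 8/8)*(2 + 2*4 + (2*4)*(2/(-7) + 8/8)))**2 = ((2*(-1/7) + 8*(1/8))*(2 + 8 + 8*(2*(-1/7) + 8*(1/8))))**2 = ((-2/7 + 1)*(2 + 8 + 8*(-2/7 + 1)))**2 = (5*(2 + 8 + 8*(5/7))/7)**2 = (5*(2 + 8 + 40/7)/7)**2 = ((5/7)*(110/7))**2 = (550/49)**2 = 302500/2401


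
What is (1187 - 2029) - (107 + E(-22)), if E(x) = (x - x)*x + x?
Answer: -927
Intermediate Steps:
E(x) = x (E(x) = 0*x + x = 0 + x = x)
(1187 - 2029) - (107 + E(-22)) = (1187 - 2029) - (107 - 22) = -842 - 1*85 = -842 - 85 = -927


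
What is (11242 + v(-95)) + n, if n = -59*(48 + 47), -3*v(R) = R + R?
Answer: 17101/3 ≈ 5700.3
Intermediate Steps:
v(R) = -2*R/3 (v(R) = -(R + R)/3 = -2*R/3)
n = -5605 (n = -59*95 = -5605)
(11242 + v(-95)) + n = (11242 - 2/3*(-95)) - 5605 = (11242 + 190/3) - 5605 = 33916/3 - 5605 = 17101/3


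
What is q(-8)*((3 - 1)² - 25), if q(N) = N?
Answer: 168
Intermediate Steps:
q(-8)*((3 - 1)² - 25) = -8*((3 - 1)² - 25) = -8*(2² - 25) = -8*(4 - 25) = -8*(-21) = 168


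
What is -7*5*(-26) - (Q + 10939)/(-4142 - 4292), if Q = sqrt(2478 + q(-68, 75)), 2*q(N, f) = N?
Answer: 7685879/8434 + sqrt(611)/4217 ≈ 911.30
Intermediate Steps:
q(N, f) = N/2
Q = 2*sqrt(611) (Q = sqrt(2478 + (1/2)*(-68)) = sqrt(2478 - 34) = sqrt(2444) = 2*sqrt(611) ≈ 49.437)
-7*5*(-26) - (Q + 10939)/(-4142 - 4292) = -7*5*(-26) - (2*sqrt(611) + 10939)/(-4142 - 4292) = -35*(-26) - (10939 + 2*sqrt(611))/(-8434) = 910 - (10939 + 2*sqrt(611))*(-1)/8434 = 910 - (-10939/8434 - sqrt(611)/4217) = 910 + (10939/8434 + sqrt(611)/4217) = 7685879/8434 + sqrt(611)/4217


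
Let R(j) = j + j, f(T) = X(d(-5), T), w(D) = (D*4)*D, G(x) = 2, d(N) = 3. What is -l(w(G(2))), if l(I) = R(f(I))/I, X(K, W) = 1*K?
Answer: -3/8 ≈ -0.37500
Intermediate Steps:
X(K, W) = K
w(D) = 4*D**2 (w(D) = (4*D)*D = 4*D**2)
f(T) = 3
R(j) = 2*j
l(I) = 6/I (l(I) = (2*3)/I = 6/I)
-l(w(G(2))) = -6/(4*2**2) = -6/(4*4) = -6/16 = -1*3/8 = -3/8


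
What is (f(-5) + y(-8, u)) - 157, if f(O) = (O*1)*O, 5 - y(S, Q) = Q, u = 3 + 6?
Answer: -136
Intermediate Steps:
u = 9
y(S, Q) = 5 - Q
f(O) = O² (f(O) = O*O = O²)
(f(-5) + y(-8, u)) - 157 = ((-5)² + (5 - 1*9)) - 157 = (25 + (5 - 9)) - 157 = (25 - 4) - 157 = 21 - 157 = -136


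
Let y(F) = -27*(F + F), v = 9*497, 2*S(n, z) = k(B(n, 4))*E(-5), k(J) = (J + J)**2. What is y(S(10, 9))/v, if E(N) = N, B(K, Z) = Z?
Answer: 960/497 ≈ 1.9316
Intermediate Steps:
k(J) = 4*J**2 (k(J) = (2*J)**2 = 4*J**2)
S(n, z) = -160 (S(n, z) = ((4*4**2)*(-5))/2 = ((4*16)*(-5))/2 = (64*(-5))/2 = (1/2)*(-320) = -160)
v = 4473
y(F) = -54*F
y(S(10, 9))/v = -54*(-160)/4473 = 8640*(1/4473) = 960/497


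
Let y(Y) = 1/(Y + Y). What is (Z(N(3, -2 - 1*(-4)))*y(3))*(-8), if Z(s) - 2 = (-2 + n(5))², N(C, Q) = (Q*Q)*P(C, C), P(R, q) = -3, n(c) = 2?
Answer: -8/3 ≈ -2.6667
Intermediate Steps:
N(C, Q) = -3*Q² (N(C, Q) = (Q*Q)*(-3) = Q²*(-3) = -3*Q²)
Z(s) = 2 (Z(s) = 2 + (-2 + 2)² = 2 + 0² = 2 + 0 = 2)
y(Y) = 1/(2*Y)
(Z(N(3, -2 - 1*(-4)))*y(3))*(-8) = (2*((½)/3))*(-8) = (2*((½)*(⅓)))*(-8) = (2*(⅙))*(-8) = (⅓)*(-8) = -8/3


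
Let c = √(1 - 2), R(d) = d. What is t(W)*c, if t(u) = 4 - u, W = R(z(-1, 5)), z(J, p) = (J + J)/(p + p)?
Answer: 21*I/5 ≈ 4.2*I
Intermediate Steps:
z(J, p) = J/p (z(J, p) = (2*J)/((2*p)) = (2*J)*(1/(2*p)) = J/p)
W = -⅕ (W = -1/5 = -1*⅕ = -⅕ ≈ -0.20000)
c = I (c = √(-1) = I ≈ 1.0*I)
t(W)*c = (4 - 1*(-⅕))*I = (4 + ⅕)*I = 21*I/5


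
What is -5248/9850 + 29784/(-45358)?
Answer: -132852796/111694075 ≈ -1.1894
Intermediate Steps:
-5248/9850 + 29784/(-45358) = -5248*1/9850 + 29784*(-1/45358) = -2624/4925 - 14892/22679 = -132852796/111694075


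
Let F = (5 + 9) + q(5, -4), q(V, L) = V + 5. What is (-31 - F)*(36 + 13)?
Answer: -2695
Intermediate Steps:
q(V, L) = 5 + V
F = 24 (F = (5 + 9) + (5 + 5) = 14 + 10 = 24)
(-31 - F)*(36 + 13) = (-31 - 1*24)*(36 + 13) = (-31 - 24)*49 = -55*49 = -2695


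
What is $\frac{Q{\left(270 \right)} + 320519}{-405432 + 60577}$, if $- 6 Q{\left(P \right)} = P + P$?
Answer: $- \frac{5431}{5845} \approx -0.92917$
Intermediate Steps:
$Q{\left(P \right)} = - \frac{P}{3}$ ($Q{\left(P \right)} = - \frac{P + P}{6} = - \frac{2 P}{6} = - \frac{P}{3}$)
$\frac{Q{\left(270 \right)} + 320519}{-405432 + 60577} = \frac{\left(- \frac{1}{3}\right) 270 + 320519}{-405432 + 60577} = \frac{-90 + 320519}{-344855} = 320429 \left(- \frac{1}{344855}\right) = - \frac{5431}{5845}$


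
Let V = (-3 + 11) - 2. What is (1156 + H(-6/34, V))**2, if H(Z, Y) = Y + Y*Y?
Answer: 1435204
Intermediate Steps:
V = 6 (V = 8 - 2 = 6)
H(Z, Y) = Y + Y**2
(1156 + H(-6/34, V))**2 = (1156 + 6*(1 + 6))**2 = (1156 + 6*7)**2 = (1156 + 42)**2 = 1198**2 = 1435204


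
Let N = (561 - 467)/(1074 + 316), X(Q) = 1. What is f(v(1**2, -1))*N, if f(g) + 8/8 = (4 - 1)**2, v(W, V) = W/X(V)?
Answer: 376/695 ≈ 0.54101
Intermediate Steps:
v(W, V) = W (v(W, V) = W/1 = W*1 = W)
f(g) = 8 (f(g) = -1 + (4 - 1)**2 = -1 + 3**2 = -1 + 9 = 8)
N = 47/695 (N = 94/1390 = 94*(1/1390) = 47/695 ≈ 0.067626)
f(v(1**2, -1))*N = 8*(47/695) = 376/695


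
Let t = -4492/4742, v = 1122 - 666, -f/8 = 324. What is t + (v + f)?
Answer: -5066702/2371 ≈ -2136.9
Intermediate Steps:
f = -2592 (f = -8*324 = -2592)
v = 456
t = -2246/2371 (t = -4492*1/4742 = -2246/2371 ≈ -0.94728)
t + (v + f) = -2246/2371 + (456 - 2592) = -2246/2371 - 2136 = -5066702/2371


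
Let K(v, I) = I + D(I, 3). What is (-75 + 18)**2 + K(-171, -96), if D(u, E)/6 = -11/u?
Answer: 50459/16 ≈ 3153.7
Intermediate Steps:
D(u, E) = -66/u (D(u, E) = 6*(-11/u) = -66/u)
K(v, I) = I - 66/I
(-75 + 18)**2 + K(-171, -96) = (-75 + 18)**2 + (-96 - 66/(-96)) = (-57)**2 + (-96 - 66*(-1/96)) = 3249 + (-96 + 11/16) = 3249 - 1525/16 = 50459/16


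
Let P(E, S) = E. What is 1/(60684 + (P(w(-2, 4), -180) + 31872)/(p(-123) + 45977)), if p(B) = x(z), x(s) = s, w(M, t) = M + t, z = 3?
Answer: 22990/1395141097 ≈ 1.6479e-5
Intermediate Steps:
p(B) = 3
1/(60684 + (P(w(-2, 4), -180) + 31872)/(p(-123) + 45977)) = 1/(60684 + ((-2 + 4) + 31872)/(3 + 45977)) = 1/(60684 + (2 + 31872)/45980) = 1/(60684 + 31874*(1/45980)) = 1/(60684 + 15937/22990) = 1/(1395141097/22990) = 22990/1395141097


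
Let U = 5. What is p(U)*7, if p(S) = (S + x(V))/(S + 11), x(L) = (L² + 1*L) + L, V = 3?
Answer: 35/4 ≈ 8.7500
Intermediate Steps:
x(L) = L² + 2*L (x(L) = (L² + L) + L = (L + L²) + L = L² + 2*L)
p(S) = (15 + S)/(11 + S) (p(S) = (S + 3*(2 + 3))/(S + 11) = (S + 3*5)/(11 + S) = (S + 15)/(11 + S) = (15 + S)/(11 + S))
p(U)*7 = ((15 + 5)/(11 + 5))*7 = (20/16)*7 = ((1/16)*20)*7 = (5/4)*7 = 35/4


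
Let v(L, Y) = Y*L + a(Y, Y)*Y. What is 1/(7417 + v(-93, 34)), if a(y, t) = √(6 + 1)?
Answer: 4255/18096933 - 34*√7/18096933 ≈ 0.00023015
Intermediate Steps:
a(y, t) = √7
v(L, Y) = L*Y + Y*√7 (v(L, Y) = Y*L + √7*Y = L*Y + Y*√7)
1/(7417 + v(-93, 34)) = 1/(7417 + 34*(-93 + √7)) = 1/(7417 + (-3162 + 34*√7)) = 1/(4255 + 34*√7)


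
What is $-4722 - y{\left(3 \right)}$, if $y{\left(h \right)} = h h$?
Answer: $-4731$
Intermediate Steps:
$y{\left(h \right)} = h^{2}$
$-4722 - y{\left(3 \right)} = -4722 - 3^{2} = -4722 - 9 = -4731$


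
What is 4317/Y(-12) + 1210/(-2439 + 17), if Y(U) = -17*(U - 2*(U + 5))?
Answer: -5248457/41174 ≈ -127.47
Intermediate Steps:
Y(U) = 170 + 17*U (Y(U) = -17*(U - 2*(5 + U)) = -17*(U + (-10 - 2*U)) = -17*(-10 - U) = 170 + 17*U)
4317/Y(-12) + 1210/(-2439 + 17) = 4317/(170 + 17*(-12)) + 1210/(-2439 + 17) = 4317/(170 - 204) + 1210/(-2422) = 4317/(-34) + 1210*(-1/2422) = 4317*(-1/34) - 605/1211 = -4317/34 - 605/1211 = -5248457/41174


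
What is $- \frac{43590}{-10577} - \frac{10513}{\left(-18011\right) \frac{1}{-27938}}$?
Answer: $- \frac{443686968064}{27214621} \approx -16303.0$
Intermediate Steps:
$- \frac{43590}{-10577} - \frac{10513}{\left(-18011\right) \frac{1}{-27938}} = \left(-43590\right) \left(- \frac{1}{10577}\right) - \frac{10513}{\left(-18011\right) \left(- \frac{1}{27938}\right)} = \frac{43590}{10577} - \frac{10513}{\frac{18011}{27938}} = \frac{43590}{10577} - \frac{293712194}{18011} = - \frac{443686968064}{27214621}$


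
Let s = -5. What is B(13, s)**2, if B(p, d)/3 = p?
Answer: 1521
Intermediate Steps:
B(p, d) = 3*p
B(13, s)**2 = (3*13)**2 = 39**2 = 1521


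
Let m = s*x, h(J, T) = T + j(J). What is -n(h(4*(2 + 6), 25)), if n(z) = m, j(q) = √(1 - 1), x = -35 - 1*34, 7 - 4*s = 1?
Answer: 207/2 ≈ 103.50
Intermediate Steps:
s = 3/2 (s = 7/4 - ¼*1 = 7/4 - ¼ = 3/2 ≈ 1.5000)
x = -69 (x = -35 - 34 = -69)
j(q) = 0 (j(q) = √0 = 0)
h(J, T) = T (h(J, T) = T + 0 = T)
m = -207/2 (m = (3/2)*(-69) = -207/2 ≈ -103.50)
n(z) = -207/2
-n(h(4*(2 + 6), 25)) = -1*(-207/2) = 207/2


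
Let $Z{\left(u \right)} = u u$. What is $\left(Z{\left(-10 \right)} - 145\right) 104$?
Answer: $-4680$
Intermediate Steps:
$Z{\left(u \right)} = u^{2}$
$\left(Z{\left(-10 \right)} - 145\right) 104 = \left(\left(-10\right)^{2} - 145\right) 104 = \left(100 - 145\right) 104 = \left(-45\right) 104 = -4680$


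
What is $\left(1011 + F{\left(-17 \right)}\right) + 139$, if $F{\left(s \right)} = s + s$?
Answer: $1116$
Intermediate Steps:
$F{\left(s \right)} = 2 s$
$\left(1011 + F{\left(-17 \right)}\right) + 139 = \left(1011 + 2 \left(-17\right)\right) + 139 = \left(1011 - 34\right) + 139 = 977 + 139 = 1116$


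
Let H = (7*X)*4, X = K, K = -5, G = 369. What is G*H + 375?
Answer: -51285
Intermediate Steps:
X = -5
H = -140 (H = (7*(-5))*4 = -35*4 = -140)
G*H + 375 = 369*(-140) + 375 = -51660 + 375 = -51285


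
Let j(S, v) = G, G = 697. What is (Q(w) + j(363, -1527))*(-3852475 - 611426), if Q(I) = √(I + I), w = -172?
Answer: -3111338997 - 8927802*I*√86 ≈ -3.1113e+9 - 8.2793e+7*I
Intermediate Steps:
Q(I) = √2*√I (Q(I) = √(2*I) = √2*√I)
j(S, v) = 697
(Q(w) + j(363, -1527))*(-3852475 - 611426) = (√2*√(-172) + 697)*(-3852475 - 611426) = (√2*(2*I*√43) + 697)*(-4463901) = (2*I*√86 + 697)*(-4463901) = (697 + 2*I*√86)*(-4463901) = -3111338997 - 8927802*I*√86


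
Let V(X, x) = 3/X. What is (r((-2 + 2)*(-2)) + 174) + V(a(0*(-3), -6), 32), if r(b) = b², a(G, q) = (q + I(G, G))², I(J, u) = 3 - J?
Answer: 523/3 ≈ 174.33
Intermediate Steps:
a(G, q) = (3 + q - G)² (a(G, q) = (q + (3 - G))² = (3 + q - G)²)
(r((-2 + 2)*(-2)) + 174) + V(a(0*(-3), -6), 32) = (((-2 + 2)*(-2))² + 174) + 3/((3 - 6 - 0*(-3))²) = ((0*(-2))² + 174) + 3/((3 - 6 - 1*0)²) = (0² + 174) + 3/((3 - 6 + 0)²) = (0 + 174) + 3/((-3)²) = 174 + 3/9 = 174 + 3*(⅑) = 174 + ⅓ = 523/3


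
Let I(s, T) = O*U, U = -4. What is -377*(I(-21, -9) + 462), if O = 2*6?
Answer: -156078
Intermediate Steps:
O = 12
I(s, T) = -48 (I(s, T) = 12*(-4) = -48)
-377*(I(-21, -9) + 462) = -377*(-48 + 462) = -377*414 = -156078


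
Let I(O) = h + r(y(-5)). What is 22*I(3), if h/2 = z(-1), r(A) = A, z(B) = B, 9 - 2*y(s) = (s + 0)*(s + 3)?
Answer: -55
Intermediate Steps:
y(s) = 9/2 - s*(3 + s)/2 (y(s) = 9/2 - (s + 0)*(s + 3)/2 = 9/2 - s*(3 + s)/2)
h = -2 (h = 2*(-1) = -2)
I(O) = -5/2 (I(O) = -2 + (9/2 - 3/2*(-5) - 1/2*(-5)**2) = -2 + (9/2 + 15/2 - 1/2*25) = -2 + (9/2 + 15/2 - 25/2) = -2 - 1/2 = -5/2)
22*I(3) = 22*(-5/2) = -55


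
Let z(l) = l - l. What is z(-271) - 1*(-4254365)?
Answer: 4254365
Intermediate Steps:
z(l) = 0
z(-271) - 1*(-4254365) = 0 - 1*(-4254365) = 0 + 4254365 = 4254365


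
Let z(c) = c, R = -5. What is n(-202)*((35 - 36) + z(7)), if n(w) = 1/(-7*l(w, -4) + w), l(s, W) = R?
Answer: -6/167 ≈ -0.035928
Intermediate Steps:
l(s, W) = -5
n(w) = 1/(35 + w) (n(w) = 1/(-7*(-5) + w) = 1/(35 + w))
n(-202)*((35 - 36) + z(7)) = ((35 - 36) + 7)/(35 - 202) = (-1 + 7)/(-167) = -1/167*6 = -6/167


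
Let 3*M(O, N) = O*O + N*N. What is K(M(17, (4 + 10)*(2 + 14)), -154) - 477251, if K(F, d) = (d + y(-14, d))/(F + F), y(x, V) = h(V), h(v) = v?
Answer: -24084472177/50465 ≈ -4.7725e+5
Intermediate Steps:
y(x, V) = V
M(O, N) = N²/3 + O²/3 (M(O, N) = (O*O + N*N)/3 = (O² + N²)/3 = (N² + O²)/3 = N²/3 + O²/3)
K(F, d) = d/F (K(F, d) = (d + d)/(F + F) = (2*d)/((2*F)) = (2*d)*(1/(2*F)) = d/F)
K(M(17, (4 + 10)*(2 + 14)), -154) - 477251 = -154/(((4 + 10)*(2 + 14))²/3 + (⅓)*17²) - 477251 = -154/((14*16)²/3 + (⅓)*289) - 477251 = -154/((⅓)*224² + 289/3) - 477251 = -154/((⅓)*50176 + 289/3) - 477251 = -154/(50176/3 + 289/3) - 477251 = -154/50465/3 - 477251 = -154*3/50465 - 477251 = -462/50465 - 477251 = -24084472177/50465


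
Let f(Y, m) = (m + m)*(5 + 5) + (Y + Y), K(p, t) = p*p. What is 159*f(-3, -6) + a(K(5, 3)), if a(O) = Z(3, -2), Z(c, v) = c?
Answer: -20031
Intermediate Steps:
K(p, t) = p²
a(O) = 3
f(Y, m) = 2*Y + 20*m (f(Y, m) = (2*m)*10 + 2*Y = 20*m + 2*Y = 2*Y + 20*m)
159*f(-3, -6) + a(K(5, 3)) = 159*(2*(-3) + 20*(-6)) + 3 = 159*(-6 - 120) + 3 = 159*(-126) + 3 = -20034 + 3 = -20031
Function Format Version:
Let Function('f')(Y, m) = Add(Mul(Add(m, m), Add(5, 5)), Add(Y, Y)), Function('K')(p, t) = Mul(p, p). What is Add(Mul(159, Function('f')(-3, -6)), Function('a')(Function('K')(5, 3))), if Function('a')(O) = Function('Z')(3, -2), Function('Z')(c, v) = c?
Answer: -20031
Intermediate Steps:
Function('K')(p, t) = Pow(p, 2)
Function('a')(O) = 3
Function('f')(Y, m) = Add(Mul(2, Y), Mul(20, m)) (Function('f')(Y, m) = Add(Mul(Mul(2, m), 10), Mul(2, Y)) = Add(Mul(20, m), Mul(2, Y)) = Add(Mul(2, Y), Mul(20, m)))
Add(Mul(159, Function('f')(-3, -6)), Function('a')(Function('K')(5, 3))) = Add(Mul(159, Add(Mul(2, -3), Mul(20, -6))), 3) = Add(Mul(159, Add(-6, -120)), 3) = Add(Mul(159, -126), 3) = Add(-20034, 3) = -20031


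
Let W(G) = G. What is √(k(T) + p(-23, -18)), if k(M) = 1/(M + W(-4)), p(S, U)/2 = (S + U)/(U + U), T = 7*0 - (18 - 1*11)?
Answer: √9526/66 ≈ 1.4788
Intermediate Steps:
T = -7 (T = 0 - (18 - 11) = 0 - 1*7 = 0 - 7 = -7)
p(S, U) = (S + U)/U (p(S, U) = 2*((S + U)/(U + U)) = 2*((S + U)/((2*U))) = 2*((S + U)*(1/(2*U))) = 2*((S + U)/(2*U)) = (S + U)/U)
k(M) = 1/(-4 + M) (k(M) = 1/(M - 4) = 1/(-4 + M))
√(k(T) + p(-23, -18)) = √(1/(-4 - 7) + (-23 - 18)/(-18)) = √(1/(-11) - 1/18*(-41)) = √(-1/11 + 41/18) = √(433/198) = √9526/66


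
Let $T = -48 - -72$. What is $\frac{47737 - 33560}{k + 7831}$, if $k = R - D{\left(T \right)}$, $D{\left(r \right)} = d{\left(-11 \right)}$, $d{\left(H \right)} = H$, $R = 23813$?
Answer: $\frac{14177}{31655} \approx 0.44786$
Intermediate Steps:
$T = 24$ ($T = -48 + 72 = 24$)
$D{\left(r \right)} = -11$
$k = 23824$ ($k = 23813 - -11 = 23813 + 11 = 23824$)
$\frac{47737 - 33560}{k + 7831} = \frac{47737 - 33560}{23824 + 7831} = \frac{14177}{31655}$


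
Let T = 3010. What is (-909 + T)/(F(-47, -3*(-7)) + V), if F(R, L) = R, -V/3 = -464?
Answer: 2101/1345 ≈ 1.5621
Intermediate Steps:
V = 1392 (V = -3*(-464) = 1392)
(-909 + T)/(F(-47, -3*(-7)) + V) = (-909 + 3010)/(-47 + 1392) = 2101/1345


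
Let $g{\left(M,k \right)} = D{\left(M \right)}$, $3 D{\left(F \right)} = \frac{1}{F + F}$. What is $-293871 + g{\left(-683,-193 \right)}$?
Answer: $- \frac{1204283359}{4098} \approx -2.9387 \cdot 10^{5}$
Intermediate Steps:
$D{\left(F \right)} = \frac{1}{6 F}$ ($D{\left(F \right)} = \frac{1}{3 \left(F + F\right)} = \frac{1}{3 \cdot 2 F} = \frac{\frac{1}{2} \frac{1}{F}}{3} = \frac{1}{6 F}$)
$g{\left(M,k \right)} = \frac{1}{6 M}$
$-293871 + g{\left(-683,-193 \right)} = -293871 + \frac{1}{6 \left(-683\right)} = -293871 + \frac{1}{6} \left(- \frac{1}{683}\right) = -293871 - \frac{1}{4098} = - \frac{1204283359}{4098}$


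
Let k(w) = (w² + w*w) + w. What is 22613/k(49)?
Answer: 22613/4851 ≈ 4.6615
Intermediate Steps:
k(w) = w + 2*w² (k(w) = (w² + w²) + w = 2*w² + w = w + 2*w²)
22613/k(49) = 22613/((49*(1 + 2*49))) = 22613/((49*(1 + 98))) = 22613/((49*99)) = 22613/4851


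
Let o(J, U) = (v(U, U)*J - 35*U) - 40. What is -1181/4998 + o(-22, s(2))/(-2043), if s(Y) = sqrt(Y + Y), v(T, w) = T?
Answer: -547697/3403638 ≈ -0.16092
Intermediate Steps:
s(Y) = sqrt(2)*sqrt(Y) (s(Y) = sqrt(2*Y) = sqrt(2)*sqrt(Y))
o(J, U) = -40 - 35*U + J*U (o(J, U) = (U*J - 35*U) - 40 = (J*U - 35*U) - 40 = (-35*U + J*U) - 40 = -40 - 35*U + J*U)
-1181/4998 + o(-22, s(2))/(-2043) = -1181/4998 + (-40 - 35*sqrt(2)*sqrt(2) - 22*sqrt(2)*sqrt(2))/(-2043) = -1181*1/4998 + (-40 - 35*2 - 22*2)*(-1/2043) = -1181/4998 + (-40 - 70 - 44)*(-1/2043) = -1181/4998 - 154*(-1/2043) = -1181/4998 + 154/2043 = -547697/3403638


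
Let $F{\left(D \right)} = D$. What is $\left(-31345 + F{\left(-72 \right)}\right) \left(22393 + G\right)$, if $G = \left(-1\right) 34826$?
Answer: $390607561$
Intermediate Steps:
$G = -34826$
$\left(-31345 + F{\left(-72 \right)}\right) \left(22393 + G\right) = \left(-31345 - 72\right) \left(22393 - 34826\right) = \left(-31417\right) \left(-12433\right) = 390607561$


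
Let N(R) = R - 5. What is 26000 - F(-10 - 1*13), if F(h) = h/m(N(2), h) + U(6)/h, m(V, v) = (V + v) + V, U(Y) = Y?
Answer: 17341645/667 ≈ 25999.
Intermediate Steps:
N(R) = -5 + R
m(V, v) = v + 2*V
F(h) = 6/h + h/(-6 + h) (F(h) = h/(h + 2*(-5 + 2)) + 6/h = h/(h + 2*(-3)) + 6/h = h/(h - 6) + 6/h = h/(-6 + h) + 6/h = 6/h + h/(-6 + h))
26000 - F(-10 - 1*13) = 26000 - (-36 + (-10 - 1*13)² + 6*(-10 - 1*13))/((-10 - 1*13)*(-6 + (-10 - 1*13))) = 26000 - (-36 + (-10 - 13)² + 6*(-10 - 13))/((-10 - 13)*(-6 + (-10 - 13))) = 26000 - (-36 + (-23)² + 6*(-23))/((-23)*(-6 - 23)) = 26000 - (-1)*(-36 + 529 - 138)/(23*(-29)) = 26000 - (-1)*(-1)*355/(23*29) = 26000 - 1*355/667 = 26000 - 355/667 = 17341645/667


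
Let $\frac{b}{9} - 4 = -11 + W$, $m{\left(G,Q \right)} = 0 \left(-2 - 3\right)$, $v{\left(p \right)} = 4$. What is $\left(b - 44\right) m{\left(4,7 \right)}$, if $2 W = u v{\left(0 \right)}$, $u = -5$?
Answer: $0$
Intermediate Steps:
$W = -10$ ($W = \frac{\left(-5\right) 4}{2} = \frac{1}{2} \left(-20\right) = -10$)
$m{\left(G,Q \right)} = 0$ ($m{\left(G,Q \right)} = 0 \left(-5\right) = 0$)
$b = -153$ ($b = 36 + 9 \left(-11 - 10\right) = 36 + 9 \left(-21\right) = 36 - 189 = -153$)
$\left(b - 44\right) m{\left(4,7 \right)} = \left(-153 - 44\right) 0 = \left(-197\right) 0 = 0$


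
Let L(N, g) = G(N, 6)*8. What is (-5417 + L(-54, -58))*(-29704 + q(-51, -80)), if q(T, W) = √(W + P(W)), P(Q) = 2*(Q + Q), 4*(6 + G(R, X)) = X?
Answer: 161975912 - 109060*I ≈ 1.6198e+8 - 1.0906e+5*I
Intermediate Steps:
G(R, X) = -6 + X/4
L(N, g) = -36 (L(N, g) = (-6 + (¼)*6)*8 = (-6 + 3/2)*8 = -9/2*8 = -36)
P(Q) = 4*Q (P(Q) = 2*(2*Q) = 4*Q)
q(T, W) = √5*√W (q(T, W) = √(W + 4*W) = √(5*W) = √5*√W)
(-5417 + L(-54, -58))*(-29704 + q(-51, -80)) = (-5417 - 36)*(-29704 + √5*√(-80)) = -5453*(-29704 + √5*(4*I*√5)) = -5453*(-29704 + 20*I) = 161975912 - 109060*I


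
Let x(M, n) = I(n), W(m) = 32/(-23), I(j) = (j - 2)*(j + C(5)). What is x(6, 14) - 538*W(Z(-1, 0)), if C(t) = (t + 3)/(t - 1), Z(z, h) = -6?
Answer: 21632/23 ≈ 940.52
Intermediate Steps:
C(t) = (3 + t)/(-1 + t)
I(j) = (-2 + j)*(2 + j) (I(j) = (j - 2)*(j + (3 + 5)/(-1 + 5)) = (-2 + j)*(j + 8/4) = (-2 + j)*(j + (1/4)*8) = (-2 + j)*(j + 2) = (-2 + j)*(2 + j))
W(m) = -32/23 (W(m) = 32*(-1/23) = -32/23)
x(M, n) = -4 + n**2
x(6, 14) - 538*W(Z(-1, 0)) = (-4 + 14**2) - 538*(-32/23) = (-4 + 196) + 17216/23 = 192 + 17216/23 = 21632/23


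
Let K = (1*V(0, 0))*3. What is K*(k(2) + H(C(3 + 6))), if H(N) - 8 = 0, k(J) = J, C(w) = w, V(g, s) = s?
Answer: 0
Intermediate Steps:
H(N) = 8 (H(N) = 8 + 0 = 8)
K = 0 (K = (1*0)*3 = 0*3 = 0)
K*(k(2) + H(C(3 + 6))) = 0*(2 + 8) = 0*10 = 0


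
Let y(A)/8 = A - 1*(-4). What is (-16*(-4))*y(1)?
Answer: 2560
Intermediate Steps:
y(A) = 32 + 8*A (y(A) = 8*(A - 1*(-4)) = 8*(A + 4) = 8*(4 + A) = 32 + 8*A)
(-16*(-4))*y(1) = (-16*(-4))*(32 + 8*1) = 64*(32 + 8) = 64*40 = 2560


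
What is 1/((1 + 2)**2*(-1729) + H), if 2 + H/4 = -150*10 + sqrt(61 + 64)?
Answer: -21569/465219761 - 20*sqrt(5)/465219761 ≈ -4.6459e-5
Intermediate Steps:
H = -6008 + 20*sqrt(5) (H = -8 + 4*(-150*10 + sqrt(61 + 64)) = -8 + 4*(-1500 + sqrt(125)) = -8 + 4*(-1500 + 5*sqrt(5)) = -8 + (-6000 + 20*sqrt(5)) = -6008 + 20*sqrt(5) ≈ -5963.3)
1/((1 + 2)**2*(-1729) + H) = 1/((1 + 2)**2*(-1729) + (-6008 + 20*sqrt(5))) = 1/(3**2*(-1729) + (-6008 + 20*sqrt(5))) = 1/(9*(-1729) + (-6008 + 20*sqrt(5))) = 1/(-15561 + (-6008 + 20*sqrt(5))) = 1/(-21569 + 20*sqrt(5))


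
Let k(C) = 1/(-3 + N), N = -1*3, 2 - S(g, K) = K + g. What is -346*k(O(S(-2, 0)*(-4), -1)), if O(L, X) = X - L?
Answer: 173/3 ≈ 57.667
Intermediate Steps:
S(g, K) = 2 - K - g (S(g, K) = 2 - (K + g) = 2 + (-K - g) = 2 - K - g)
N = -3
k(C) = -⅙ (k(C) = 1/(-3 - 3) = 1/(-6) = -⅙)
-346*k(O(S(-2, 0)*(-4), -1)) = -346*(-⅙) = 173/3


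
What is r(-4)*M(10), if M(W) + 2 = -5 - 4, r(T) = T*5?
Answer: 220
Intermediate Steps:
r(T) = 5*T
M(W) = -11 (M(W) = -2 + (-5 - 4) = -2 - 9 = -11)
r(-4)*M(10) = (5*(-4))*(-11) = -20*(-11) = 220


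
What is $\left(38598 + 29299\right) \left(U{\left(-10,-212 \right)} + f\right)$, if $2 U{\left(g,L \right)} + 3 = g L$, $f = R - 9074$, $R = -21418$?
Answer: $- \frac{3996892699}{2} \approx -1.9984 \cdot 10^{9}$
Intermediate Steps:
$f = -30492$ ($f = -21418 - 9074 = -30492$)
$U{\left(g,L \right)} = - \frac{3}{2} + \frac{L g}{2}$ ($U{\left(g,L \right)} = - \frac{3}{2} + \frac{g L}{2} = - \frac{3}{2} + \frac{L g}{2}$)
$\left(38598 + 29299\right) \left(U{\left(-10,-212 \right)} + f\right) = \left(38598 + 29299\right) \left(\left(- \frac{3}{2} + \frac{1}{2} \left(-212\right) \left(-10\right)\right) - 30492\right) = 67897 \left(\left(- \frac{3}{2} + 1060\right) - 30492\right) = 67897 \left(\frac{2117}{2} - 30492\right) = 67897 \left(- \frac{58867}{2}\right) = - \frac{3996892699}{2}$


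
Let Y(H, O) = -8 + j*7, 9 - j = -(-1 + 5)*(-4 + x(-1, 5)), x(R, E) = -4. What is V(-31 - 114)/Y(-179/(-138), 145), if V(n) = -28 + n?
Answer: 173/169 ≈ 1.0237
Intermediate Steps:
j = -23 (j = 9 - (-1)*(-1 + 5)*(-4 - 4) = 9 - (-1)*4*(-8) = 9 - (-1)*(-32) = 9 - 1*32 = 9 - 32 = -23)
Y(H, O) = -169 (Y(H, O) = -8 - 23*7 = -8 - 161 = -169)
V(-31 - 114)/Y(-179/(-138), 145) = (-28 + (-31 - 114))/(-169) = (-28 - 145)*(-1/169) = -173*(-1/169) = 173/169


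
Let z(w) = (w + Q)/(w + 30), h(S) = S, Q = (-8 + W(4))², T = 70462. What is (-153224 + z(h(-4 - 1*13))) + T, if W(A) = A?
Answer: -1075907/13 ≈ -82762.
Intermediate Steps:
Q = 16 (Q = (-8 + 4)² = (-4)² = 16)
z(w) = (16 + w)/(30 + w) (z(w) = (w + 16)/(w + 30) = (16 + w)/(30 + w))
(-153224 + z(h(-4 - 1*13))) + T = (-153224 + (16 + (-4 - 1*13))/(30 + (-4 - 1*13))) + 70462 = (-153224 + (16 + (-4 - 13))/(30 + (-4 - 13))) + 70462 = (-153224 + (16 - 17)/(30 - 17)) + 70462 = (-153224 - 1/13) + 70462 = -1991913/13 + 70462 = -1075907/13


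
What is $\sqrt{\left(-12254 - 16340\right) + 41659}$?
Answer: $\sqrt{13065} \approx 114.3$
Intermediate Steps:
$\sqrt{\left(-12254 - 16340\right) + 41659} = \sqrt{-28594 + 41659} = \sqrt{13065}$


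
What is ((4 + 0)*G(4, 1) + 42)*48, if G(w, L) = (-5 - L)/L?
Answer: 864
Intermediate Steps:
G(w, L) = (-5 - L)/L
((4 + 0)*G(4, 1) + 42)*48 = ((4 + 0)*((-5 - 1*1)/1) + 42)*48 = (4*(1*(-5 - 1)) + 42)*48 = (4*(1*(-6)) + 42)*48 = (4*(-6) + 42)*48 = (-24 + 42)*48 = 18*48 = 864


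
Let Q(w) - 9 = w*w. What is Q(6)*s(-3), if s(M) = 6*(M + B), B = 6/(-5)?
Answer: -1134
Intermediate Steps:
Q(w) = 9 + w² (Q(w) = 9 + w*w = 9 + w²)
B = -6/5 (B = 6*(-⅕) = -6/5 ≈ -1.2000)
s(M) = -36/5 + 6*M (s(M) = 6*(M - 6/5) = 6*(-6/5 + M) = -36/5 + 6*M)
Q(6)*s(-3) = (9 + 6²)*(-36/5 + 6*(-3)) = (9 + 36)*(-36/5 - 18) = 45*(-126/5) = -1134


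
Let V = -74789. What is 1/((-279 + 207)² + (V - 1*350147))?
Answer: -1/419752 ≈ -2.3824e-6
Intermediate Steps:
1/((-279 + 207)² + (V - 1*350147)) = 1/((-279 + 207)² + (-74789 - 1*350147)) = 1/((-72)² + (-74789 - 350147)) = 1/(5184 - 424936) = 1/(-419752) = -1/419752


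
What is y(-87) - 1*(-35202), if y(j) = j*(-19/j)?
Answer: 35183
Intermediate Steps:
y(j) = -19
y(-87) - 1*(-35202) = -19 - 1*(-35202) = -19 + 35202 = 35183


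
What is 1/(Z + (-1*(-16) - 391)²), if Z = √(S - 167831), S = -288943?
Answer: 46875/6591949133 - I*√456774/19775847399 ≈ 7.1109e-6 - 3.4176e-8*I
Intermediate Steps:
Z = I*√456774 (Z = √(-288943 - 167831) = √(-456774) = I*√456774 ≈ 675.85*I)
1/(Z + (-1*(-16) - 391)²) = 1/(I*√456774 + (-1*(-16) - 391)²) = 1/(I*√456774 + (16 - 391)²) = 1/(I*√456774 + (-375)²) = 1/(I*√456774 + 140625) = 1/(140625 + I*√456774)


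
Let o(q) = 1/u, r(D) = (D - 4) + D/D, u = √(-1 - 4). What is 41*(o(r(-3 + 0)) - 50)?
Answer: -2050 - 41*I*√5/5 ≈ -2050.0 - 18.336*I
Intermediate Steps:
u = I*√5 (u = √(-5) = I*√5 ≈ 2.2361*I)
r(D) = -3 + D (r(D) = (-4 + D) + 1 = -3 + D)
o(q) = -I*√5/5 (o(q) = 1/(I*√5) = -I*√5/5)
41*(o(r(-3 + 0)) - 50) = 41*(-I*√5/5 - 50) = 41*(-50 - I*√5/5) = -2050 - 41*I*√5/5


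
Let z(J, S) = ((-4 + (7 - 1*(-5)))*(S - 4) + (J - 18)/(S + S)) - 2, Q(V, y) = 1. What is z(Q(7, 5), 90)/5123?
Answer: 123463/922140 ≈ 0.13389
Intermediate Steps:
z(J, S) = -34 + 8*S + (-18 + J)/(2*S) (z(J, S) = ((-4 + (7 + 5))*(-4 + S) + (-18 + J)/((2*S))) - 2 = ((-4 + 12)*(-4 + S) + (-18 + J)*(1/(2*S))) - 2 = (8*(-4 + S) + (-18 + J)/(2*S)) - 2 = ((-32 + 8*S) + (-18 + J)/(2*S)) - 2 = (-32 + 8*S + (-18 + J)/(2*S)) - 2 = -34 + 8*S + (-18 + J)/(2*S))
z(Q(7, 5), 90)/5123 = (-34 - 9/90 + 8*90 + (½)*1/90)/5123 = (-34 - 9*1/90 + 720 + (½)*1*(1/90))*(1/5123) = (-34 - ⅒ + 720 + 1/180)*(1/5123) = (123463/180)*(1/5123) = 123463/922140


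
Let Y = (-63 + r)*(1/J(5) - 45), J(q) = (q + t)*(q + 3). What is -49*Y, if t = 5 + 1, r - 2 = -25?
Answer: -8341613/44 ≈ -1.8958e+5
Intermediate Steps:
r = -23 (r = 2 - 25 = -23)
t = 6
J(q) = (3 + q)*(6 + q) (J(q) = (q + 6)*(q + 3) = (6 + q)*(3 + q) = (3 + q)*(6 + q))
Y = 170237/44 (Y = (-63 - 23)*(1/(18 + 5² + 9*5) - 45) = -86*(1/(18 + 25 + 45) - 45) = -86*(1/88 - 45) = -86*(-3959/88) = 170237/44 ≈ 3869.0)
-49*Y = -49*170237/44 = -8341613/44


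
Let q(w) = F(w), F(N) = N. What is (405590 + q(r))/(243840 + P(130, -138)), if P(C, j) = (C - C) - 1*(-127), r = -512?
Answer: 405078/243967 ≈ 1.6604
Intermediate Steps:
P(C, j) = 127 (P(C, j) = 0 + 127 = 127)
q(w) = w
(405590 + q(r))/(243840 + P(130, -138)) = (405590 - 512)/(243840 + 127) = 405078/243967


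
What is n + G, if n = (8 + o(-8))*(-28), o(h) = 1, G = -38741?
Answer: -38993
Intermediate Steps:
n = -252 (n = (8 + 1)*(-28) = 9*(-28) = -252)
n + G = -252 - 38741 = -38993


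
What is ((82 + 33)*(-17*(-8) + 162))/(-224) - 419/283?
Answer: -4896133/31696 ≈ -154.47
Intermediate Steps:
((82 + 33)*(-17*(-8) + 162))/(-224) - 419/283 = (115*(136 + 162))*(-1/224) - 419*1/283 = (115*298)*(-1/224) - 419/283 = 34270*(-1/224) - 419/283 = -17135/112 - 419/283 = -4896133/31696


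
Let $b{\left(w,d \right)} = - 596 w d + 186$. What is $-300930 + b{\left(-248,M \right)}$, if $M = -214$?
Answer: $-31931656$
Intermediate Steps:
$b{\left(w,d \right)} = 186 - 596 d w$ ($b{\left(w,d \right)} = - 596 d w + 186 = 186 - 596 d w$)
$-300930 + b{\left(-248,M \right)} = -300930 + \left(186 - \left(-127544\right) \left(-248\right)\right) = -300930 + \left(186 - 31630912\right) = -300930 - 31630726 = -31931656$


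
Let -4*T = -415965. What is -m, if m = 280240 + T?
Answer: -1536925/4 ≈ -3.8423e+5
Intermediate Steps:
T = 415965/4 (T = -¼*(-415965) = 415965/4 ≈ 1.0399e+5)
m = 1536925/4 (m = 280240 + 415965/4 = 1536925/4 ≈ 3.8423e+5)
-m = -1*1536925/4 = -1536925/4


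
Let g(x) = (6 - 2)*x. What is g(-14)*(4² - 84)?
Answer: 3808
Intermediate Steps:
g(x) = 4*x
g(-14)*(4² - 84) = (4*(-14))*(4² - 84) = -56*(16 - 84) = -56*(-68) = 3808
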